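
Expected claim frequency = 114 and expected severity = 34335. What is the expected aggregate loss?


E[S] = E[N] * E[X]
= 114 * 34335
= 3.9142e+06


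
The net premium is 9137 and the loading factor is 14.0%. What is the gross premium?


Gross = net * (1 + loading)
= 9137 * (1 + 0.14)
= 9137 * 1.14
= 10416.18


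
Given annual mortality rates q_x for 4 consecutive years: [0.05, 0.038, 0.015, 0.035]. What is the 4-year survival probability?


p_k = 1 - q_k for each year
Survival = product of (1 - q_k)
= 0.95 * 0.962 * 0.985 * 0.965
= 0.8687


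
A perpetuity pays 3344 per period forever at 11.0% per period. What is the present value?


PV = PMT / i
= 3344 / 0.11
= 30400.0


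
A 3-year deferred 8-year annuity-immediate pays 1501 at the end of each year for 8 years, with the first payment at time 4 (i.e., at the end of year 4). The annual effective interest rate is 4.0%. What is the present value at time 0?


PV at time 3 of the 8-year annuity-immediate:
a_n = 1501 * (1-(1+0.04)^(-8))/0.04 = 10105.8501
Discount back 3 years to time 0:
PV = 10105.8501 * (1+0.04)^(-3)
= 10105.8501 * 0.888996
= 8984.0639


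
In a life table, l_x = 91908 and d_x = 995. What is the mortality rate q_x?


q_x = d_x / l_x
= 995 / 91908
= 0.0108


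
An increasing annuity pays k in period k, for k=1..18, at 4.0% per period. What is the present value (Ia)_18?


(Ia)_n = sum_{k=1}^{n} k * v^k, v = 1/(1+i)
v = 0.961538
Sum computed term by term:
(Ia)_18 = 107.0091


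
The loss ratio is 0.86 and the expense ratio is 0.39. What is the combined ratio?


Combined ratio = loss ratio + expense ratio
= 0.86 + 0.39
= 1.25


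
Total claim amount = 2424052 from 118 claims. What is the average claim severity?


severity = total / number
= 2424052 / 118
= 20542.8136


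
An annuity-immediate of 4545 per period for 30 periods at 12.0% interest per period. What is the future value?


FV = PMT * ((1+i)^n - 1) / i
= 4545 * ((1.12)^30 - 1) / 0.12
= 4545 * (29.959922 - 1) / 0.12
= 1.0969e+06


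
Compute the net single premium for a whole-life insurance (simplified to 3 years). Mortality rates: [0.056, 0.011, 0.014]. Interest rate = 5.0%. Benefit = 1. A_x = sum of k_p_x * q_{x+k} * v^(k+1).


v = 0.952381
Year 0: k_p_x=1.0, q=0.056, term=0.053333
Year 1: k_p_x=0.944, q=0.011, term=0.009419
Year 2: k_p_x=0.933616, q=0.014, term=0.011291
A_x = 0.074


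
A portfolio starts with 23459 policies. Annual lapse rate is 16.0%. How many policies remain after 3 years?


remaining = initial * (1 - lapse)^years
= 23459 * (1 - 0.16)^3
= 23459 * 0.592704
= 13904.2431


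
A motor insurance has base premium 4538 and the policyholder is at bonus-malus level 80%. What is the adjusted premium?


adjusted = base * BM_level / 100
= 4538 * 80 / 100
= 4538 * 0.8
= 3630.4


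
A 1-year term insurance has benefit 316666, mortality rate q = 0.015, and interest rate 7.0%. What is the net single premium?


NSP = benefit * q * v
v = 1/(1+i) = 0.934579
NSP = 316666 * 0.015 * 0.934579
= 4439.243


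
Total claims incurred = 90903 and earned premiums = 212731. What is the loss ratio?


Loss ratio = claims / premiums
= 90903 / 212731
= 0.4273


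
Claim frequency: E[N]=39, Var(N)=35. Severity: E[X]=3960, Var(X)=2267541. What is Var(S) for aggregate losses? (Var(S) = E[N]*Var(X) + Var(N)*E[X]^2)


Var(S) = E[N]*Var(X) + Var(N)*E[X]^2
= 39*2267541 + 35*3960^2
= 88434099 + 548856000
= 6.3729e+08


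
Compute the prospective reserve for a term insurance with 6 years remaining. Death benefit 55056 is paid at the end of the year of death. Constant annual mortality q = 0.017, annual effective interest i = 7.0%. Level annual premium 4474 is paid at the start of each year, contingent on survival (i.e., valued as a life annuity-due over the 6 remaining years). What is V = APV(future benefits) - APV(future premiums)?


v = 1/(1+i) = 0.934579
APV(future benefits) per unit = sum_{k=0}^{5} k_p_x * q * v^(k+1) = 0.077927
APV(future benefits) = 55056 * 0.077927 = 4290.3258
Life annuity-due factor ä_{x:6} = sum_{k=0}^{5} k_p_x * v^k = 4.904791
APV(future premiums) = 4474 * 4.904791 = 21944.0334
V = 4290.3258 - 21944.0334
= -17653.7076


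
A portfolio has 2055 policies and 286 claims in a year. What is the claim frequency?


frequency = claims / policies
= 286 / 2055
= 0.1392


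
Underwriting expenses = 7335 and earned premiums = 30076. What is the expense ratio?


Expense ratio = expenses / premiums
= 7335 / 30076
= 0.2439


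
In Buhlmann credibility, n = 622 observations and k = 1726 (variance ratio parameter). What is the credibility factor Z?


Z = n / (n + k)
= 622 / (622 + 1726)
= 622 / 2348
= 0.2649


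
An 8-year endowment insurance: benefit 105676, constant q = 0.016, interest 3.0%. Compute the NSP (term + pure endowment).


Term component = 11253.2685
Pure endowment = 8_p_x * v^8 * benefit = 0.878943 * 0.789409 * 105676 = 73322.8532
NSP = 84576.1216


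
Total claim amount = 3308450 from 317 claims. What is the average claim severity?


severity = total / number
= 3308450 / 317
= 10436.7508


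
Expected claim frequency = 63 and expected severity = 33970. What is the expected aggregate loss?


E[S] = E[N] * E[X]
= 63 * 33970
= 2.1401e+06


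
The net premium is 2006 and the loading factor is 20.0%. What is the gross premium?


Gross = net * (1 + loading)
= 2006 * (1 + 0.2)
= 2006 * 1.2
= 2407.2


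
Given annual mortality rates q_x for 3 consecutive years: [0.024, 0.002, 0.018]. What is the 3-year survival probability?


p_k = 1 - q_k for each year
Survival = product of (1 - q_k)
= 0.976 * 0.998 * 0.982
= 0.9565


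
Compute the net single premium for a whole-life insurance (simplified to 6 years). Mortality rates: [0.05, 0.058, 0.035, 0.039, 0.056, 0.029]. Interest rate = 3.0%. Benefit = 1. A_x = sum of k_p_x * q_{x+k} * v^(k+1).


v = 0.970874
Year 0: k_p_x=1.0, q=0.05, term=0.048544
Year 1: k_p_x=0.95, q=0.058, term=0.051937
Year 2: k_p_x=0.8949, q=0.035, term=0.028664
Year 3: k_p_x=0.863578, q=0.039, term=0.029924
Year 4: k_p_x=0.829899, q=0.056, term=0.040089
Year 5: k_p_x=0.783425, q=0.029, term=0.019027
A_x = 0.2182


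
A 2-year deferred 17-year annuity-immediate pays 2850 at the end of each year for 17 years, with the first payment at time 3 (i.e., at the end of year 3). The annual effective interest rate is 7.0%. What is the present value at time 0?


PV at time 2 of the 17-year annuity-immediate:
a_n = 2850 * (1-(1+0.07)^(-17))/0.07 = 27825.1855
Discount back 2 years to time 0:
PV = 27825.1855 * (1+0.07)^(-2)
= 27825.1855 * 0.873439
= 24303.5947


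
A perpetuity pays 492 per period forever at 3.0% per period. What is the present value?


PV = PMT / i
= 492 / 0.03
= 16400.0


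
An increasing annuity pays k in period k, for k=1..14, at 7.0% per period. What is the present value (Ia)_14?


(Ia)_n = sum_{k=1}^{n} k * v^k, v = 1/(1+i)
v = 0.934579
Sum computed term by term:
(Ia)_14 = 56.1173


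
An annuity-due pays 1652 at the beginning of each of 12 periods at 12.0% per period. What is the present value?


PV_due = PMT * (1-(1+i)^(-n))/i * (1+i)
PV_immediate = 10233.1062
PV_due = 10233.1062 * 1.12
= 11461.079


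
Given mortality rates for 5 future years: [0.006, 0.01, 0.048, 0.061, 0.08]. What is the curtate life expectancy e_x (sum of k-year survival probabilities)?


e_x = sum_{k=1}^{n} k_p_x
k_p_x values:
  1_p_x = 0.994
  2_p_x = 0.98406
  3_p_x = 0.936825
  4_p_x = 0.879679
  5_p_x = 0.809304
e_x = 4.6039


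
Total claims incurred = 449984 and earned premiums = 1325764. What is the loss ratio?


Loss ratio = claims / premiums
= 449984 / 1325764
= 0.3394


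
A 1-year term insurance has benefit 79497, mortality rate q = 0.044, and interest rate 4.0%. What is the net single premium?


NSP = benefit * q * v
v = 1/(1+i) = 0.961538
NSP = 79497 * 0.044 * 0.961538
= 3363.3346


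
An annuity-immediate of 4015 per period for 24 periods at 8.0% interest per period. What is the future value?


FV = PMT * ((1+i)^n - 1) / i
= 4015 * ((1.08)^24 - 1) / 0.08
= 4015 * (6.341181 - 1) / 0.08
= 268060.5083


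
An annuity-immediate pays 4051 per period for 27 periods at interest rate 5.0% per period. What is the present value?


PV = PMT * (1 - (1+i)^(-n)) / i
= 4051 * (1 - (1+0.05)^(-27)) / 0.05
= 4051 * (1 - 0.267848) / 0.05
= 4051 * 14.643034
= 59318.9292


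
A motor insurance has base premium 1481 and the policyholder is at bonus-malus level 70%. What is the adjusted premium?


adjusted = base * BM_level / 100
= 1481 * 70 / 100
= 1481 * 0.7
= 1036.7


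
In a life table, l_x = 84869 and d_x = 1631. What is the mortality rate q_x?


q_x = d_x / l_x
= 1631 / 84869
= 0.0192


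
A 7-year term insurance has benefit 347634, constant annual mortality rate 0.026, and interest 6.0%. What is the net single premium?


NSP = benefit * sum_{k=0}^{n-1} k_p_x * q * v^(k+1)
With constant q=0.026, v=0.943396
Sum = 0.135122
NSP = 347634 * 0.135122
= 46972.8725


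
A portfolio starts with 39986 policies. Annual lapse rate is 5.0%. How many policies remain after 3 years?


remaining = initial * (1 - lapse)^years
= 39986 * (1 - 0.05)^3
= 39986 * 0.857375
= 34282.9967


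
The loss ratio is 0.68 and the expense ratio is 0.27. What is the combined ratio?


Combined ratio = loss ratio + expense ratio
= 0.68 + 0.27
= 0.95


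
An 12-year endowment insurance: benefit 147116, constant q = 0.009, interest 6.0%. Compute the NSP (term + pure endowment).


Term component = 10633.1219
Pure endowment = 12_p_x * v^12 * benefit = 0.897189 * 0.496969 * 147116 = 65595.3991
NSP = 76228.521


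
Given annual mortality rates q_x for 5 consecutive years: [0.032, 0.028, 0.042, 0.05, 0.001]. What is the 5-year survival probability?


p_k = 1 - q_k for each year
Survival = product of (1 - q_k)
= 0.968 * 0.972 * 0.958 * 0.95 * 0.999
= 0.8555


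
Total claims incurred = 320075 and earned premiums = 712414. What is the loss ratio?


Loss ratio = claims / premiums
= 320075 / 712414
= 0.4493


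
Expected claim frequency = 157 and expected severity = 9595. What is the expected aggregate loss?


E[S] = E[N] * E[X]
= 157 * 9595
= 1.5064e+06


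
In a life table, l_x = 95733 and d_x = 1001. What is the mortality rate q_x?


q_x = d_x / l_x
= 1001 / 95733
= 0.0105


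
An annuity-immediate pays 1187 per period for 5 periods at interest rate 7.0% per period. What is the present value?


PV = PMT * (1 - (1+i)^(-n)) / i
= 1187 * (1 - (1+0.07)^(-5)) / 0.07
= 1187 * (1 - 0.712986) / 0.07
= 1187 * 4.100197
= 4866.9344


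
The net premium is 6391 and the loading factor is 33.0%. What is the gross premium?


Gross = net * (1 + loading)
= 6391 * (1 + 0.33)
= 6391 * 1.33
= 8500.03


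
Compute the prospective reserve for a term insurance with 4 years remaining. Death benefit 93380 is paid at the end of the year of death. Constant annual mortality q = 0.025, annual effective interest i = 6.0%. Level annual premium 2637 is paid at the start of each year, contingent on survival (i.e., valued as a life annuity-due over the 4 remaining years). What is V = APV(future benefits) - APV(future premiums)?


v = 1/(1+i) = 0.943396
APV(future benefits) per unit = sum_{k=0}^{3} k_p_x * q * v^(k+1) = 0.083587
APV(future benefits) = 93380 * 0.083587 = 7805.3197
Life annuity-due factor ä_{x:4} = sum_{k=0}^{3} k_p_x * v^k = 3.544073
APV(future premiums) = 2637 * 3.544073 = 9345.721
V = 7805.3197 - 9345.721
= -1540.4013


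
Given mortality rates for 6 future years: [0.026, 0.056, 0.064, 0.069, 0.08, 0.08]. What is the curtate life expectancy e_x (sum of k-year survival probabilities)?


e_x = sum_{k=1}^{n} k_p_x
k_p_x values:
  1_p_x = 0.974
  2_p_x = 0.919456
  3_p_x = 0.860611
  4_p_x = 0.801229
  5_p_x = 0.73713
  6_p_x = 0.67816
e_x = 4.9706


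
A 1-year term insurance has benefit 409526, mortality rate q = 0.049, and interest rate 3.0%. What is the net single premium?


NSP = benefit * q * v
v = 1/(1+i) = 0.970874
NSP = 409526 * 0.049 * 0.970874
= 19482.3049


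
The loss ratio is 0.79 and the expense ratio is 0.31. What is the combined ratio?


Combined ratio = loss ratio + expense ratio
= 0.79 + 0.31
= 1.1


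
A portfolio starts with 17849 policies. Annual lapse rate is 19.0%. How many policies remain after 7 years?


remaining = initial * (1 - lapse)^years
= 17849 * (1 - 0.19)^7
= 17849 * 0.228768
= 4083.2787


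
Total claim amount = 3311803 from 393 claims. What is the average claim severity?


severity = total / number
= 3311803 / 393
= 8426.9796


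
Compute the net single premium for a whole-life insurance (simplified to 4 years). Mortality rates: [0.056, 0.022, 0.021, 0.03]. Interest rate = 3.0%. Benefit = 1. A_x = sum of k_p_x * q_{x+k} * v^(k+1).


v = 0.970874
Year 0: k_p_x=1.0, q=0.056, term=0.054369
Year 1: k_p_x=0.944, q=0.022, term=0.019576
Year 2: k_p_x=0.923232, q=0.021, term=0.017743
Year 3: k_p_x=0.903844, q=0.03, term=0.024092
A_x = 0.1158


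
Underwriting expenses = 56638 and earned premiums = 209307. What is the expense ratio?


Expense ratio = expenses / premiums
= 56638 / 209307
= 0.2706


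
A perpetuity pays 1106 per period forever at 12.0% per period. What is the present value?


PV = PMT / i
= 1106 / 0.12
= 9216.6667


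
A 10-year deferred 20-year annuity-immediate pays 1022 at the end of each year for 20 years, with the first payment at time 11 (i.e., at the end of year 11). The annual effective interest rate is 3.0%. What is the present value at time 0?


PV at time 10 of the 20-year annuity-immediate:
a_n = 1022 * (1-(1+0.03)^(-20))/0.03 = 15204.7793
Discount back 10 years to time 0:
PV = 15204.7793 * (1+0.03)^(-10)
= 15204.7793 * 0.744094
= 11313.7838


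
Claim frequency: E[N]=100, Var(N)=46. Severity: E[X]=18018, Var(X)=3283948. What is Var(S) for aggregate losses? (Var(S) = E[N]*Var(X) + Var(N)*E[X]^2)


Var(S) = E[N]*Var(X) + Var(N)*E[X]^2
= 100*3283948 + 46*18018^2
= 328394800 + 14933822904
= 1.5262e+10


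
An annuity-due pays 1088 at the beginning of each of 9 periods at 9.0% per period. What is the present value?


PV_due = PMT * (1-(1+i)^(-n))/i * (1+i)
PV_immediate = 6522.8286
PV_due = 6522.8286 * 1.09
= 7109.8832


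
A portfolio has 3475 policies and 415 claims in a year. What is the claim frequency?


frequency = claims / policies
= 415 / 3475
= 0.1194


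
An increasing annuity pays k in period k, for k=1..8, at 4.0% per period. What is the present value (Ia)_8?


(Ia)_n = sum_{k=1}^{n} k * v^k, v = 1/(1+i)
v = 0.961538
Sum computed term by term:
(Ia)_8 = 28.9133


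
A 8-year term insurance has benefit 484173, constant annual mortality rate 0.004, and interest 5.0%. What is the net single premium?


NSP = benefit * sum_{k=0}^{n-1} k_p_x * q * v^(k+1)
With constant q=0.004, v=0.952381
Sum = 0.02552
NSP = 484173 * 0.02552
= 12356.0479


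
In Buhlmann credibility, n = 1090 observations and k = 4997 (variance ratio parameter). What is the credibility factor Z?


Z = n / (n + k)
= 1090 / (1090 + 4997)
= 1090 / 6087
= 0.1791


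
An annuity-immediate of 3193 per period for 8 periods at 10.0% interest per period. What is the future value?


FV = PMT * ((1+i)^n - 1) / i
= 3193 * ((1.1)^8 - 1) / 0.1
= 3193 * (2.143589 - 1) / 0.1
= 36514.7907


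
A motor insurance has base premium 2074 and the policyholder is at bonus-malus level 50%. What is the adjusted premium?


adjusted = base * BM_level / 100
= 2074 * 50 / 100
= 2074 * 0.5
= 1037.0


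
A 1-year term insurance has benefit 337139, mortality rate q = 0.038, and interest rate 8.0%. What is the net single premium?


NSP = benefit * q * v
v = 1/(1+i) = 0.925926
NSP = 337139 * 0.038 * 0.925926
= 11862.2981


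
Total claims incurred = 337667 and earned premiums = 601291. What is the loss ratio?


Loss ratio = claims / premiums
= 337667 / 601291
= 0.5616


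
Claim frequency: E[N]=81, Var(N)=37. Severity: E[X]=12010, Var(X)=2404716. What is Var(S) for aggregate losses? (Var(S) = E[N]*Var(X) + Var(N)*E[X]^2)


Var(S) = E[N]*Var(X) + Var(N)*E[X]^2
= 81*2404716 + 37*12010^2
= 194781996 + 5336883700
= 5.5317e+09


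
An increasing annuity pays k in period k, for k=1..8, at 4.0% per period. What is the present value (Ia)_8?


(Ia)_n = sum_{k=1}^{n} k * v^k, v = 1/(1+i)
v = 0.961538
Sum computed term by term:
(Ia)_8 = 28.9133


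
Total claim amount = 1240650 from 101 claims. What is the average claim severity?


severity = total / number
= 1240650 / 101
= 12283.6634


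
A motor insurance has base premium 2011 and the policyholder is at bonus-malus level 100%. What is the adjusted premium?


adjusted = base * BM_level / 100
= 2011 * 100 / 100
= 2011 * 1.0
= 2011.0


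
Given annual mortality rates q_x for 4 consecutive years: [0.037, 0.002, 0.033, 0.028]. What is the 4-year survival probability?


p_k = 1 - q_k for each year
Survival = product of (1 - q_k)
= 0.963 * 0.998 * 0.967 * 0.972
= 0.9033


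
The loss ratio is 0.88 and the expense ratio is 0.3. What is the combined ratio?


Combined ratio = loss ratio + expense ratio
= 0.88 + 0.3
= 1.18


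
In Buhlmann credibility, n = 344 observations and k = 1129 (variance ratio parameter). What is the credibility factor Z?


Z = n / (n + k)
= 344 / (344 + 1129)
= 344 / 1473
= 0.2335


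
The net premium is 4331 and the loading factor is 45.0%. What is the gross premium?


Gross = net * (1 + loading)
= 4331 * (1 + 0.45)
= 4331 * 1.45
= 6279.95


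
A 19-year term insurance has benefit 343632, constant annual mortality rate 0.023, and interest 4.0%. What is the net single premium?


NSP = benefit * sum_{k=0}^{n-1} k_p_x * q * v^(k+1)
With constant q=0.023, v=0.961538
Sum = 0.253714
NSP = 343632 * 0.253714
= 87184.2135


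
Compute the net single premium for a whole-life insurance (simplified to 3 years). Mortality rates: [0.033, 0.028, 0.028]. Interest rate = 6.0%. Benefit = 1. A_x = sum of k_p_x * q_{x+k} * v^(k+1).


v = 0.943396
Year 0: k_p_x=1.0, q=0.033, term=0.031132
Year 1: k_p_x=0.967, q=0.028, term=0.024098
Year 2: k_p_x=0.939924, q=0.028, term=0.022097
A_x = 0.0773


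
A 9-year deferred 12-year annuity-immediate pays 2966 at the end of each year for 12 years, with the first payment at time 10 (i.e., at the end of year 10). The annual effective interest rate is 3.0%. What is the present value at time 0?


PV at time 9 of the 12-year annuity-immediate:
a_n = 2966 * (1-(1+0.03)^(-12))/0.03 = 29523.5758
Discount back 9 years to time 0:
PV = 29523.5758 * (1+0.03)^(-9)
= 29523.5758 * 0.766417
= 22627.3625


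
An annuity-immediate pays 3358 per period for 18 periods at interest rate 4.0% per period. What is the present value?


PV = PMT * (1 - (1+i)^(-n)) / i
= 3358 * (1 - (1+0.04)^(-18)) / 0.04
= 3358 * (1 - 0.493628) / 0.04
= 3358 * 12.659297
= 42509.9192


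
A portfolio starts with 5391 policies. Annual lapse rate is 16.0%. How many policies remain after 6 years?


remaining = initial * (1 - lapse)^years
= 5391 * (1 - 0.16)^6
= 5391 * 0.351298
= 1893.8477


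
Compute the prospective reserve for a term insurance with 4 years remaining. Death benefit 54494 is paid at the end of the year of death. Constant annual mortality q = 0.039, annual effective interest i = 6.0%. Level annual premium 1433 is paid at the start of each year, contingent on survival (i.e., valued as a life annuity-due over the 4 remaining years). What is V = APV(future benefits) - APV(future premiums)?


v = 1/(1+i) = 0.943396
APV(future benefits) per unit = sum_{k=0}^{3} k_p_x * q * v^(k+1) = 0.127806
APV(future benefits) = 54494 * 0.127806 = 6964.6558
Life annuity-due factor ä_{x:4} = sum_{k=0}^{3} k_p_x * v^k = 3.473699
APV(future premiums) = 1433 * 3.473699 = 4977.8112
V = 6964.6558 - 4977.8112
= 1986.8446


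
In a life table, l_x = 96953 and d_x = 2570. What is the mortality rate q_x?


q_x = d_x / l_x
= 2570 / 96953
= 0.0265


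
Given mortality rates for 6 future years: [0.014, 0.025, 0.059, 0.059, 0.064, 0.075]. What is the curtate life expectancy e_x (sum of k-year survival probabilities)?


e_x = sum_{k=1}^{n} k_p_x
k_p_x values:
  1_p_x = 0.986
  2_p_x = 0.96135
  3_p_x = 0.90463
  4_p_x = 0.851257
  5_p_x = 0.796777
  6_p_x = 0.737018
e_x = 5.237


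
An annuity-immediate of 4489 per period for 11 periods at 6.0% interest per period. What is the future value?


FV = PMT * ((1+i)^n - 1) / i
= 4489 * ((1.06)^11 - 1) / 0.06
= 4489 * (1.898299 - 1) / 0.06
= 67207.7038


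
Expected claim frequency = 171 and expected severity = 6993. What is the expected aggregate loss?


E[S] = E[N] * E[X]
= 171 * 6993
= 1.1958e+06


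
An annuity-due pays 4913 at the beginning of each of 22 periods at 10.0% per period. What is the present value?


PV_due = PMT * (1-(1+i)^(-n))/i * (1+i)
PV_immediate = 43094.5773
PV_due = 43094.5773 * 1.1
= 47404.0351


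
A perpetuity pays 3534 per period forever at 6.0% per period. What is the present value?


PV = PMT / i
= 3534 / 0.06
= 58900.0


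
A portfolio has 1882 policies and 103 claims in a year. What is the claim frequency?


frequency = claims / policies
= 103 / 1882
= 0.0547


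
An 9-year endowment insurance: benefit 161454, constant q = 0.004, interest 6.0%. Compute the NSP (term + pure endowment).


Term component = 4329.713
Pure endowment = 9_p_x * v^9 * benefit = 0.964571 * 0.591898 * 161454 = 92178.5914
NSP = 96508.3045


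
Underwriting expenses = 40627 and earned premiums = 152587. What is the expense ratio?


Expense ratio = expenses / premiums
= 40627 / 152587
= 0.2663


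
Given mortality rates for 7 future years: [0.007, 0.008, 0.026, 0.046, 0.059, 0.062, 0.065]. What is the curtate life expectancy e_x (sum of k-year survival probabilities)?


e_x = sum_{k=1}^{n} k_p_x
k_p_x values:
  1_p_x = 0.993
  2_p_x = 0.985056
  3_p_x = 0.959445
  4_p_x = 0.91531
  5_p_x = 0.861307
  6_p_x = 0.807906
  7_p_x = 0.755392
e_x = 6.2774


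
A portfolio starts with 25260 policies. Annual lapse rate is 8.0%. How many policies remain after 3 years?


remaining = initial * (1 - lapse)^years
= 25260 * (1 - 0.08)^3
= 25260 * 0.778688
= 19669.6589


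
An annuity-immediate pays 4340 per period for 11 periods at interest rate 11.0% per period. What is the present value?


PV = PMT * (1 - (1+i)^(-n)) / i
= 4340 * (1 - (1+0.11)^(-11)) / 0.11
= 4340 * (1 - 0.317283) / 0.11
= 4340 * 6.206515
= 26936.2765


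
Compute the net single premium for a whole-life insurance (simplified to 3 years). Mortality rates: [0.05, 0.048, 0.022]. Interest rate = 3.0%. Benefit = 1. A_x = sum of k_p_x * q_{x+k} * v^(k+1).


v = 0.970874
Year 0: k_p_x=1.0, q=0.05, term=0.048544
Year 1: k_p_x=0.95, q=0.048, term=0.042982
Year 2: k_p_x=0.9044, q=0.022, term=0.018208
A_x = 0.1097


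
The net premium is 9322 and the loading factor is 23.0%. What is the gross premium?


Gross = net * (1 + loading)
= 9322 * (1 + 0.23)
= 9322 * 1.23
= 11466.06


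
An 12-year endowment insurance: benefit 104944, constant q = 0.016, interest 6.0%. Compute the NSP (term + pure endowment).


Term component = 13045.8443
Pure endowment = 12_p_x * v^12 * benefit = 0.824027 * 0.496969 * 104944 = 42976.2395
NSP = 56022.0838


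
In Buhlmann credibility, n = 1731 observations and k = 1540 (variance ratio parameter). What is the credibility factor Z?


Z = n / (n + k)
= 1731 / (1731 + 1540)
= 1731 / 3271
= 0.5292


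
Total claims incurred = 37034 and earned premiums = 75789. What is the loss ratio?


Loss ratio = claims / premiums
= 37034 / 75789
= 0.4886


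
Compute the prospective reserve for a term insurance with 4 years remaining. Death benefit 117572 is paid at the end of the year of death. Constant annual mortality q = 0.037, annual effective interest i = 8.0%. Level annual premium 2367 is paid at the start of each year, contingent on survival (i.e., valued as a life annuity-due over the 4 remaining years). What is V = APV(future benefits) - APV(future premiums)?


v = 1/(1+i) = 0.925926
APV(future benefits) per unit = sum_{k=0}^{3} k_p_x * q * v^(k+1) = 0.116333
APV(future benefits) = 117572 * 0.116333 = 13677.532
Life annuity-due factor ä_{x:4} = sum_{k=0}^{3} k_p_x * v^k = 3.395673
APV(future premiums) = 2367 * 3.395673 = 8037.5581
V = 13677.532 - 8037.5581
= 5639.974


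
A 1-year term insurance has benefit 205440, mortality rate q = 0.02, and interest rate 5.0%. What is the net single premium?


NSP = benefit * q * v
v = 1/(1+i) = 0.952381
NSP = 205440 * 0.02 * 0.952381
= 3913.1429


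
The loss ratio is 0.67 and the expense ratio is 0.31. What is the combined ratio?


Combined ratio = loss ratio + expense ratio
= 0.67 + 0.31
= 0.98


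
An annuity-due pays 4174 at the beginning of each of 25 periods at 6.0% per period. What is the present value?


PV_due = PMT * (1-(1+i)^(-n))/i * (1+i)
PV_immediate = 53357.7286
PV_due = 53357.7286 * 1.06
= 56559.1923


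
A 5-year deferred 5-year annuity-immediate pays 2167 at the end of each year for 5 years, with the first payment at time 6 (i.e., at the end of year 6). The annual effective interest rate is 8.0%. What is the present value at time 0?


PV at time 5 of the 5-year annuity-immediate:
a_n = 2167 * (1-(1+0.08)^(-5))/0.08 = 8652.2027
Discount back 5 years to time 0:
PV = 8652.2027 * (1+0.08)^(-5)
= 8652.2027 * 0.680583
= 5888.5437


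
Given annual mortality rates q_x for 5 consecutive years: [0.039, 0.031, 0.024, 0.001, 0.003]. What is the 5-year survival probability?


p_k = 1 - q_k for each year
Survival = product of (1 - q_k)
= 0.961 * 0.969 * 0.976 * 0.999 * 0.997
= 0.9052


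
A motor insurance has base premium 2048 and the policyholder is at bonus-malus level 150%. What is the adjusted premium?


adjusted = base * BM_level / 100
= 2048 * 150 / 100
= 2048 * 1.5
= 3072.0


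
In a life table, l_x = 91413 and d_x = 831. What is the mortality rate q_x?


q_x = d_x / l_x
= 831 / 91413
= 0.0091


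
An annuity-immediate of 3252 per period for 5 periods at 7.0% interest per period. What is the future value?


FV = PMT * ((1+i)^n - 1) / i
= 3252 * ((1.07)^5 - 1) / 0.07
= 3252 * (1.402552 - 1) / 0.07
= 18701.4033


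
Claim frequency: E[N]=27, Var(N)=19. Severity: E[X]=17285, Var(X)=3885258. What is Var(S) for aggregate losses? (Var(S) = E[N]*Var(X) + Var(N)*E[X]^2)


Var(S) = E[N]*Var(X) + Var(N)*E[X]^2
= 27*3885258 + 19*17285^2
= 104901966 + 5676653275
= 5.7816e+09


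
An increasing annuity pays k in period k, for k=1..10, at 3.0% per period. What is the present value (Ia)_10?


(Ia)_n = sum_{k=1}^{n} k * v^k, v = 1/(1+i)
v = 0.970874
Sum computed term by term:
(Ia)_10 = 44.839


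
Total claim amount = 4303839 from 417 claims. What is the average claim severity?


severity = total / number
= 4303839 / 417
= 10320.9568


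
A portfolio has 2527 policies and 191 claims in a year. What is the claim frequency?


frequency = claims / policies
= 191 / 2527
= 0.0756


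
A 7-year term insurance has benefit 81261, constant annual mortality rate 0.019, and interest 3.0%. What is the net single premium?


NSP = benefit * sum_{k=0}^{n-1} k_p_x * q * v^(k+1)
With constant q=0.019, v=0.970874
Sum = 0.112091
NSP = 81261 * 0.112091
= 9108.6378


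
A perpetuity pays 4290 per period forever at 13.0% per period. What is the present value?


PV = PMT / i
= 4290 / 0.13
= 33000.0


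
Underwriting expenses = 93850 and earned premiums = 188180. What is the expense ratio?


Expense ratio = expenses / premiums
= 93850 / 188180
= 0.4987


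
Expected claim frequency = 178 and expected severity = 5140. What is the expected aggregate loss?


E[S] = E[N] * E[X]
= 178 * 5140
= 914920


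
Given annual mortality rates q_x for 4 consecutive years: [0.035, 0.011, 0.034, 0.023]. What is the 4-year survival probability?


p_k = 1 - q_k for each year
Survival = product of (1 - q_k)
= 0.965 * 0.989 * 0.966 * 0.977
= 0.9007


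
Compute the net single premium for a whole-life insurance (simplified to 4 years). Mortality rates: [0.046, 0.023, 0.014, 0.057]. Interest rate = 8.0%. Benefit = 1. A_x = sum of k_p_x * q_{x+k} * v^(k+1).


v = 0.925926
Year 0: k_p_x=1.0, q=0.046, term=0.042593
Year 1: k_p_x=0.954, q=0.023, term=0.018812
Year 2: k_p_x=0.932058, q=0.014, term=0.010359
Year 3: k_p_x=0.919009, q=0.057, term=0.038503
A_x = 0.1103


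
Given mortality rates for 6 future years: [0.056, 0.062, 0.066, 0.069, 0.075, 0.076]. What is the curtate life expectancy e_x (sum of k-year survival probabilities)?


e_x = sum_{k=1}^{n} k_p_x
k_p_x values:
  1_p_x = 0.944
  2_p_x = 0.885472
  3_p_x = 0.827031
  4_p_x = 0.769966
  5_p_x = 0.712218
  6_p_x = 0.65809
e_x = 4.7968


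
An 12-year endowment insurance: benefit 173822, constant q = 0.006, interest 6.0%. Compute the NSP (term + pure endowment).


Term component = 8496.0232
Pure endowment = 12_p_x * v^12 * benefit = 0.930329 * 0.496969 * 173822 = 80365.7445
NSP = 88861.7677


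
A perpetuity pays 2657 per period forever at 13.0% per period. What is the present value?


PV = PMT / i
= 2657 / 0.13
= 20438.4615


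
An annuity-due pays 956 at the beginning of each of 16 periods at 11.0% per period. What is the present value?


PV_due = PMT * (1-(1+i)^(-n))/i * (1+i)
PV_immediate = 7054.4787
PV_due = 7054.4787 * 1.11
= 7830.4713


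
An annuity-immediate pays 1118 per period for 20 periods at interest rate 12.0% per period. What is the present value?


PV = PMT * (1 - (1+i)^(-n)) / i
= 1118 * (1 - (1+0.12)^(-20)) / 0.12
= 1118 * (1 - 0.103667) / 0.12
= 1118 * 7.469444
= 8350.838


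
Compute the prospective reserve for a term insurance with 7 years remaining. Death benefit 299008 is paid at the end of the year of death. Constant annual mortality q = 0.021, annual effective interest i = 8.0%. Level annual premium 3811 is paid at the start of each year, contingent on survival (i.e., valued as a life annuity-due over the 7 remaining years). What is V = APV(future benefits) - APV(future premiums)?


v = 1/(1+i) = 0.925926
APV(future benefits) per unit = sum_{k=0}^{6} k_p_x * q * v^(k+1) = 0.10335
APV(future benefits) = 299008 * 0.10335 = 30902.4712
Life annuity-due factor ä_{x:7} = sum_{k=0}^{6} k_p_x * v^k = 5.315142
APV(future premiums) = 3811 * 5.315142 = 20256.0058
V = 30902.4712 - 20256.0058
= 10646.4654


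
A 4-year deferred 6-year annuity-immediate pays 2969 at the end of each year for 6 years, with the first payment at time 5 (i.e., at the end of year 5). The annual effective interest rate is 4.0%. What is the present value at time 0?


PV at time 4 of the 6-year annuity-immediate:
a_n = 2969 * (1-(1+0.04)^(-6))/0.04 = 15563.9043
Discount back 4 years to time 0:
PV = 15563.9043 * (1+0.04)^(-4)
= 15563.9043 * 0.854804
= 13304.0906


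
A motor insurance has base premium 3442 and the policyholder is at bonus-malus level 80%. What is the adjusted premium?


adjusted = base * BM_level / 100
= 3442 * 80 / 100
= 3442 * 0.8
= 2753.6


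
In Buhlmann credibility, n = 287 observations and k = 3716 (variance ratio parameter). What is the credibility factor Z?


Z = n / (n + k)
= 287 / (287 + 3716)
= 287 / 4003
= 0.0717


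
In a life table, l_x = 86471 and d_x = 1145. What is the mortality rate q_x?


q_x = d_x / l_x
= 1145 / 86471
= 0.0132


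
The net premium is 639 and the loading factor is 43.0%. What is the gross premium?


Gross = net * (1 + loading)
= 639 * (1 + 0.43)
= 639 * 1.43
= 913.77


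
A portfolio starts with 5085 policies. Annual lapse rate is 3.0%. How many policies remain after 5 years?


remaining = initial * (1 - lapse)^years
= 5085 * (1 - 0.03)^5
= 5085 * 0.858734
= 4366.6625


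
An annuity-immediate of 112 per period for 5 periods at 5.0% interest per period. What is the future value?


FV = PMT * ((1+i)^n - 1) / i
= 112 * ((1.05)^5 - 1) / 0.05
= 112 * (1.276282 - 1) / 0.05
= 618.8707


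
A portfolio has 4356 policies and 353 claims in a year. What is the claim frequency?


frequency = claims / policies
= 353 / 4356
= 0.081


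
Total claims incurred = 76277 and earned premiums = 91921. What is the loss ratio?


Loss ratio = claims / premiums
= 76277 / 91921
= 0.8298


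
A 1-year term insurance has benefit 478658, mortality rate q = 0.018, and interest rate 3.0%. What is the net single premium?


NSP = benefit * q * v
v = 1/(1+i) = 0.970874
NSP = 478658 * 0.018 * 0.970874
= 8364.8971


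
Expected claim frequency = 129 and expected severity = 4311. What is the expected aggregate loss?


E[S] = E[N] * E[X]
= 129 * 4311
= 556119


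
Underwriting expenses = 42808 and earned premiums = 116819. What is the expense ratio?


Expense ratio = expenses / premiums
= 42808 / 116819
= 0.3664


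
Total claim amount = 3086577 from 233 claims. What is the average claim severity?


severity = total / number
= 3086577 / 233
= 13247.1116


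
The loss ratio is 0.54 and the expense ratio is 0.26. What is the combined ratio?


Combined ratio = loss ratio + expense ratio
= 0.54 + 0.26
= 0.8


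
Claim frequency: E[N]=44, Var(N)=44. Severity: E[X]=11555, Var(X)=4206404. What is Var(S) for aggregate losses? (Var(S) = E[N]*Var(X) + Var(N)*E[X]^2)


Var(S) = E[N]*Var(X) + Var(N)*E[X]^2
= 44*4206404 + 44*11555^2
= 185081776 + 5874793100
= 6.0599e+09


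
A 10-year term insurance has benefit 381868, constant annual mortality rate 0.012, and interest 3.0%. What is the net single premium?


NSP = benefit * sum_{k=0}^{n-1} k_p_x * q * v^(k+1)
With constant q=0.012, v=0.970874
Sum = 0.097293
NSP = 381868 * 0.097293
= 37153.2173


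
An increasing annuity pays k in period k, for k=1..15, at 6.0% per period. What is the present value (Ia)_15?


(Ia)_n = sum_{k=1}^{n} k * v^k, v = 1/(1+i)
v = 0.943396
Sum computed term by term:
(Ia)_15 = 67.2668


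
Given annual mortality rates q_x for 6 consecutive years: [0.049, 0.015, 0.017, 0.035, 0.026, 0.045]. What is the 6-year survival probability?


p_k = 1 - q_k for each year
Survival = product of (1 - q_k)
= 0.951 * 0.985 * 0.983 * 0.965 * 0.974 * 0.955
= 0.8265


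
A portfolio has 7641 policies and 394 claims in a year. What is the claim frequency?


frequency = claims / policies
= 394 / 7641
= 0.0516


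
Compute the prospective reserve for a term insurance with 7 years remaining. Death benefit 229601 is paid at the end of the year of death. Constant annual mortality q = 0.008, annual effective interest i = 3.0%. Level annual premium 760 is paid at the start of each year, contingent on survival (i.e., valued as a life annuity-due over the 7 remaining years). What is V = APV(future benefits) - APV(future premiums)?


v = 1/(1+i) = 0.970874
APV(future benefits) per unit = sum_{k=0}^{6} k_p_x * q * v^(k+1) = 0.048708
APV(future benefits) = 229601 * 0.048708 = 11183.4187
Life annuity-due factor ä_{x:7} = sum_{k=0}^{6} k_p_x * v^k = 6.271162
APV(future premiums) = 760 * 6.271162 = 4766.0834
V = 11183.4187 - 4766.0834
= 6417.3353


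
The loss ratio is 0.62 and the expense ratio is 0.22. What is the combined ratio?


Combined ratio = loss ratio + expense ratio
= 0.62 + 0.22
= 0.84


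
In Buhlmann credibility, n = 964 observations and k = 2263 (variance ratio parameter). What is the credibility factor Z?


Z = n / (n + k)
= 964 / (964 + 2263)
= 964 / 3227
= 0.2987


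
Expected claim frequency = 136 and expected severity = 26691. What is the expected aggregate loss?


E[S] = E[N] * E[X]
= 136 * 26691
= 3.6300e+06


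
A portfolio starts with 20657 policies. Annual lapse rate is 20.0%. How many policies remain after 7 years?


remaining = initial * (1 - lapse)^years
= 20657 * (1 - 0.2)^7
= 20657 * 0.209715
= 4332.0869


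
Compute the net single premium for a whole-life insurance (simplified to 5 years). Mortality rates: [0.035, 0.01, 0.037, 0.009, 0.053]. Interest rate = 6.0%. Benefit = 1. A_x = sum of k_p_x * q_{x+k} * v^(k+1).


v = 0.943396
Year 0: k_p_x=1.0, q=0.035, term=0.033019
Year 1: k_p_x=0.965, q=0.01, term=0.008588
Year 2: k_p_x=0.95535, q=0.037, term=0.029679
Year 3: k_p_x=0.920002, q=0.009, term=0.006559
Year 4: k_p_x=0.911722, q=0.053, term=0.036108
A_x = 0.114


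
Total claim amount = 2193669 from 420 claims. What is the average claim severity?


severity = total / number
= 2193669 / 420
= 5223.0214


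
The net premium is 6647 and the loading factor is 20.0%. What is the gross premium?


Gross = net * (1 + loading)
= 6647 * (1 + 0.2)
= 6647 * 1.2
= 7976.4


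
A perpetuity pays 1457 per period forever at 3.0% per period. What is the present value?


PV = PMT / i
= 1457 / 0.03
= 48566.6667


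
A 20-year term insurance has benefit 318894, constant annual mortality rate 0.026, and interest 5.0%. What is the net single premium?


NSP = benefit * sum_{k=0}^{n-1} k_p_x * q * v^(k+1)
With constant q=0.026, v=0.952381
Sum = 0.265976
NSP = 318894 * 0.265976
= 84818.0787


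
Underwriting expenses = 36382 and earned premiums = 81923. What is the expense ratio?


Expense ratio = expenses / premiums
= 36382 / 81923
= 0.4441


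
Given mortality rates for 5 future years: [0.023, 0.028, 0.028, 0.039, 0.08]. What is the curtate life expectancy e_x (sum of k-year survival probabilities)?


e_x = sum_{k=1}^{n} k_p_x
k_p_x values:
  1_p_x = 0.977
  2_p_x = 0.949644
  3_p_x = 0.923054
  4_p_x = 0.887055
  5_p_x = 0.81609
e_x = 4.5528


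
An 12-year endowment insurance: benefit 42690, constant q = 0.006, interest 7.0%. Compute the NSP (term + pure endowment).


Term component = 1978.0841
Pure endowment = 12_p_x * v^12 * benefit = 0.930329 * 0.444012 * 42690 = 17634.2679
NSP = 19612.3521


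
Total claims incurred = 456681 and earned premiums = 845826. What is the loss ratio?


Loss ratio = claims / premiums
= 456681 / 845826
= 0.5399


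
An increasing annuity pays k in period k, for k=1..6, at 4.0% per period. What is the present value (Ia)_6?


(Ia)_n = sum_{k=1}^{n} k * v^k, v = 1/(1+i)
v = 0.961538
Sum computed term by term:
(Ia)_6 = 17.7484


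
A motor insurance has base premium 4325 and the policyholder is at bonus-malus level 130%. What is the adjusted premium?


adjusted = base * BM_level / 100
= 4325 * 130 / 100
= 4325 * 1.3
= 5622.5


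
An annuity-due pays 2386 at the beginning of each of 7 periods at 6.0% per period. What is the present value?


PV_due = PMT * (1-(1+i)^(-n))/i * (1+i)
PV_immediate = 13319.5621
PV_due = 13319.5621 * 1.06
= 14118.7358


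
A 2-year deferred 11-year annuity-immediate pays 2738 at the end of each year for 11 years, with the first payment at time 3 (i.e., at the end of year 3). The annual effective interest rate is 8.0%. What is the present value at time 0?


PV at time 2 of the 11-year annuity-immediate:
a_n = 2738 * (1-(1+0.08)^(-11))/0.08 = 19546.4841
Discount back 2 years to time 0:
PV = 19546.4841 * (1+0.08)^(-2)
= 19546.4841 * 0.857339
= 16757.9597


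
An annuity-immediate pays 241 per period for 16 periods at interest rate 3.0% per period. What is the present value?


PV = PMT * (1 - (1+i)^(-n)) / i
= 241 * (1 - (1+0.03)^(-16)) / 0.03
= 241 * (1 - 0.623167) / 0.03
= 241 * 12.561102
= 3027.2256


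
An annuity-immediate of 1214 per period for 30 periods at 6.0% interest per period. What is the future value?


FV = PMT * ((1+i)^n - 1) / i
= 1214 * ((1.06)^30 - 1) / 0.06
= 1214 * (5.743491 - 1) / 0.06
= 95976.6381


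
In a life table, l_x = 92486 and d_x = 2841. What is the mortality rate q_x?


q_x = d_x / l_x
= 2841 / 92486
= 0.0307


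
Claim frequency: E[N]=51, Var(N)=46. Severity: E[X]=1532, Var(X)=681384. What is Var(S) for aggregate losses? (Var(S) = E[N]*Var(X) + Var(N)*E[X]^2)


Var(S) = E[N]*Var(X) + Var(N)*E[X]^2
= 51*681384 + 46*1532^2
= 34750584 + 107963104
= 1.4271e+08
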